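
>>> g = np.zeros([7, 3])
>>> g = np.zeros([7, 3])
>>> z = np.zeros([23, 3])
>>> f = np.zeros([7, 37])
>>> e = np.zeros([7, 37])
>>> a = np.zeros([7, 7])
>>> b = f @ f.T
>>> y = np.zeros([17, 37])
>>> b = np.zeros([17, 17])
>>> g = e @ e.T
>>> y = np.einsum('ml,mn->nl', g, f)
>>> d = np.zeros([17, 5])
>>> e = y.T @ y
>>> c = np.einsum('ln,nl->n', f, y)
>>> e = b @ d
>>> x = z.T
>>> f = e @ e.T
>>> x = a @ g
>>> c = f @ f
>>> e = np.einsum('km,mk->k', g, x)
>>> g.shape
(7, 7)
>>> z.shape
(23, 3)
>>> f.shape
(17, 17)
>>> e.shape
(7,)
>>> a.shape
(7, 7)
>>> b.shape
(17, 17)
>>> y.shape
(37, 7)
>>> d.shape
(17, 5)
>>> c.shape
(17, 17)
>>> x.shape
(7, 7)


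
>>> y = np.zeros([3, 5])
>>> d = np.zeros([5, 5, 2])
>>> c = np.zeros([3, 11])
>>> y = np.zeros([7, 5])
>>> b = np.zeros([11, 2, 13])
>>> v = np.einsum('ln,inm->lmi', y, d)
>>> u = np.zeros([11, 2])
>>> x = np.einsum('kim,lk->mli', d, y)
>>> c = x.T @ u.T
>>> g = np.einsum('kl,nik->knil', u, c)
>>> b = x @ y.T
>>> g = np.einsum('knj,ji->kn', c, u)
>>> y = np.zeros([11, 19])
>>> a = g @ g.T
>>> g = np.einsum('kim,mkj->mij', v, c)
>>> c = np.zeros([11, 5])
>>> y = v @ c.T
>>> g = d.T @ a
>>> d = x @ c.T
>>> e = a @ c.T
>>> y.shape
(7, 2, 11)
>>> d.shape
(2, 7, 11)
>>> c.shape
(11, 5)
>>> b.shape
(2, 7, 7)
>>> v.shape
(7, 2, 5)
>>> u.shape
(11, 2)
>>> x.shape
(2, 7, 5)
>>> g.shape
(2, 5, 5)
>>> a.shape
(5, 5)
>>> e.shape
(5, 11)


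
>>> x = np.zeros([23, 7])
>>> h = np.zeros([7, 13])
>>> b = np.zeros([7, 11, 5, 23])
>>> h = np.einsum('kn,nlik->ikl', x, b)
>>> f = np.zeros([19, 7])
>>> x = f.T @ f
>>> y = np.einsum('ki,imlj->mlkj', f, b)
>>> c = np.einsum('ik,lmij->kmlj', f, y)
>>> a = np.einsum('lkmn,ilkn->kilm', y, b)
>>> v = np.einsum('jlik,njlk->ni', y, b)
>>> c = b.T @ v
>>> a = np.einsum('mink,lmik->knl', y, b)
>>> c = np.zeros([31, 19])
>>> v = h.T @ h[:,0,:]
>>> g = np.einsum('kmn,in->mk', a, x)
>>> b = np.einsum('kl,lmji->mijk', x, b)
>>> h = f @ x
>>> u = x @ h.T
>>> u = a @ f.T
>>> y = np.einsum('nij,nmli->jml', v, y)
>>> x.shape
(7, 7)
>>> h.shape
(19, 7)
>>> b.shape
(11, 23, 5, 7)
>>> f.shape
(19, 7)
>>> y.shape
(11, 5, 19)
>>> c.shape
(31, 19)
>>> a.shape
(23, 19, 7)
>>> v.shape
(11, 23, 11)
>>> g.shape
(19, 23)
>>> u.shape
(23, 19, 19)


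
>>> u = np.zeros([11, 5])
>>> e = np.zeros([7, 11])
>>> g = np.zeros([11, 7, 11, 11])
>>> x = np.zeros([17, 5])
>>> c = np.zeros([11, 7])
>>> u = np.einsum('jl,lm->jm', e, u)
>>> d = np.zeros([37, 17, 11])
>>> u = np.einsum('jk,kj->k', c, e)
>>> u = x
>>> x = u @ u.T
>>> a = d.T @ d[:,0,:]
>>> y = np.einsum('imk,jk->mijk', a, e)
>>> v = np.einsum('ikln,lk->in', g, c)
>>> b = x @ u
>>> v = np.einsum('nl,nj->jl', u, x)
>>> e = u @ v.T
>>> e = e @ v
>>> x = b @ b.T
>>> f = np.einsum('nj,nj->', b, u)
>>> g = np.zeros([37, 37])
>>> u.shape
(17, 5)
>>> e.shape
(17, 5)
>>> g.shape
(37, 37)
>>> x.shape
(17, 17)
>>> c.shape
(11, 7)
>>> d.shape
(37, 17, 11)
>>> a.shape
(11, 17, 11)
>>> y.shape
(17, 11, 7, 11)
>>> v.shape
(17, 5)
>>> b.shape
(17, 5)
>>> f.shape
()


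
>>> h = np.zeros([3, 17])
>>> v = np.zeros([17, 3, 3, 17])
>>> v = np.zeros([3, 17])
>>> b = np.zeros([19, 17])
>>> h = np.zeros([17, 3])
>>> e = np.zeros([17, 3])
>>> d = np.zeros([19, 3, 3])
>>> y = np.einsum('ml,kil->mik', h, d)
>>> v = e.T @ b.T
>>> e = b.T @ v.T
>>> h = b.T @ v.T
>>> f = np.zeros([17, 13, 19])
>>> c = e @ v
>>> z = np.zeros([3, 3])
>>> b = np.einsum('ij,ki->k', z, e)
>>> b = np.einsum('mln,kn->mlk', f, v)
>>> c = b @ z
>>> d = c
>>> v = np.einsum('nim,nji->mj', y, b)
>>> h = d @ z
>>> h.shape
(17, 13, 3)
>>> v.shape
(19, 13)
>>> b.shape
(17, 13, 3)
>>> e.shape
(17, 3)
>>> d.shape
(17, 13, 3)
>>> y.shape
(17, 3, 19)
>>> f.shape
(17, 13, 19)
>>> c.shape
(17, 13, 3)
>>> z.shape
(3, 3)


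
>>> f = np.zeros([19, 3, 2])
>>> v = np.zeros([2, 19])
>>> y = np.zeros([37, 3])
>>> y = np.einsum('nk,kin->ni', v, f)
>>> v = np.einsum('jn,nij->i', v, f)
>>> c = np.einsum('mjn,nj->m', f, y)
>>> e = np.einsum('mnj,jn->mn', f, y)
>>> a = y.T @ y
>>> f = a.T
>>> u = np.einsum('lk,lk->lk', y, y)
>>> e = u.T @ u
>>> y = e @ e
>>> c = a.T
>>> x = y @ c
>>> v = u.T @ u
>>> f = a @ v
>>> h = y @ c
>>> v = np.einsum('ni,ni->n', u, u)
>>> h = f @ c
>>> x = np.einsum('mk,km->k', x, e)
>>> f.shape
(3, 3)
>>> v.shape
(2,)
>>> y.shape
(3, 3)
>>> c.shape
(3, 3)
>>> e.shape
(3, 3)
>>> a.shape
(3, 3)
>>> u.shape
(2, 3)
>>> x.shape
(3,)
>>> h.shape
(3, 3)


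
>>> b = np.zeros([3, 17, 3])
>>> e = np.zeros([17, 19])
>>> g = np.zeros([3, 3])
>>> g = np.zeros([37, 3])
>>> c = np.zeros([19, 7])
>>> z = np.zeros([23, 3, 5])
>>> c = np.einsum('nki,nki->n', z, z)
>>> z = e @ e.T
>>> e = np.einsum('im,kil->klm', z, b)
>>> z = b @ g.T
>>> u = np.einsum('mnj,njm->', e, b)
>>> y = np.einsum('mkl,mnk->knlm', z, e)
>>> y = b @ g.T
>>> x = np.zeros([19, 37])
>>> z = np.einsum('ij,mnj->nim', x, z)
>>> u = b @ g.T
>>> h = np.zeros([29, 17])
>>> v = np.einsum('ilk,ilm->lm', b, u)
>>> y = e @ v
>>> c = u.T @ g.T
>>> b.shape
(3, 17, 3)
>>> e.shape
(3, 3, 17)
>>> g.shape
(37, 3)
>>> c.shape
(37, 17, 37)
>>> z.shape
(17, 19, 3)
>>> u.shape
(3, 17, 37)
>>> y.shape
(3, 3, 37)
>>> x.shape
(19, 37)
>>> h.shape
(29, 17)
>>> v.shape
(17, 37)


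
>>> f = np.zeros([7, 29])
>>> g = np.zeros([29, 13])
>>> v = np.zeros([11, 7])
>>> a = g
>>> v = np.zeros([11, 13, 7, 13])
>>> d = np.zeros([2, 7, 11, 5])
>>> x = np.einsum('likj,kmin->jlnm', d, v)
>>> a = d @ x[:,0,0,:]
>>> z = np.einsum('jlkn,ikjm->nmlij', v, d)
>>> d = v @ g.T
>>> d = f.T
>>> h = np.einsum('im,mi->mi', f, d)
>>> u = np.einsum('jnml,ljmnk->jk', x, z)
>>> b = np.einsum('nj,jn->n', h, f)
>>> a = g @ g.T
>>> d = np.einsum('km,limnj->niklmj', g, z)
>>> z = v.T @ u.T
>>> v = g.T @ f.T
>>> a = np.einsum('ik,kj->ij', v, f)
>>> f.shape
(7, 29)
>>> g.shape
(29, 13)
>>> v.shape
(13, 7)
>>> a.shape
(13, 29)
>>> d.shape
(2, 5, 29, 13, 13, 11)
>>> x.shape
(5, 2, 13, 13)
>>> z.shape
(13, 7, 13, 5)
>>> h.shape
(29, 7)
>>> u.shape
(5, 11)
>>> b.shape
(29,)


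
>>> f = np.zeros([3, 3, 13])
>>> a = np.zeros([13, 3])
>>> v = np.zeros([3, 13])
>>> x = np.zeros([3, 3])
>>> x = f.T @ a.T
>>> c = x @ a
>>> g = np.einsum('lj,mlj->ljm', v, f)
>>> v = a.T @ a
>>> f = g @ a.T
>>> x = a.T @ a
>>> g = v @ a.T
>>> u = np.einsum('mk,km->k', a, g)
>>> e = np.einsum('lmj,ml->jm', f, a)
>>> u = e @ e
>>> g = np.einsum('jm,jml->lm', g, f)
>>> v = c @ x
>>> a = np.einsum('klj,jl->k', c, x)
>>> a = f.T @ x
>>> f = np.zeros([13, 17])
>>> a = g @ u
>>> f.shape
(13, 17)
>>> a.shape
(13, 13)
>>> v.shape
(13, 3, 3)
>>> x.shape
(3, 3)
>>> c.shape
(13, 3, 3)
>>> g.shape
(13, 13)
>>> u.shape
(13, 13)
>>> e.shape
(13, 13)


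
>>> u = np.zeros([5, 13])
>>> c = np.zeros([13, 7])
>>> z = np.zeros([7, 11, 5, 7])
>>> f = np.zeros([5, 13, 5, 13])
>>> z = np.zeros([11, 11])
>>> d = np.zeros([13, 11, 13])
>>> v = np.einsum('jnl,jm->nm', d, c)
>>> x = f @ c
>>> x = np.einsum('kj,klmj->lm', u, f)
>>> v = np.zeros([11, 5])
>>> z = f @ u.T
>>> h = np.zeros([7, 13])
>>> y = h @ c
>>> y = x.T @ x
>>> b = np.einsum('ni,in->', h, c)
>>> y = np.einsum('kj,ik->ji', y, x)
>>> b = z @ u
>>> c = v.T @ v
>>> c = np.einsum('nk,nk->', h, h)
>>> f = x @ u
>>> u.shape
(5, 13)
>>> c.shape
()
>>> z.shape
(5, 13, 5, 5)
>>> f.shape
(13, 13)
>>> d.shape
(13, 11, 13)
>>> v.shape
(11, 5)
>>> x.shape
(13, 5)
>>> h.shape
(7, 13)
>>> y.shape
(5, 13)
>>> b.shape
(5, 13, 5, 13)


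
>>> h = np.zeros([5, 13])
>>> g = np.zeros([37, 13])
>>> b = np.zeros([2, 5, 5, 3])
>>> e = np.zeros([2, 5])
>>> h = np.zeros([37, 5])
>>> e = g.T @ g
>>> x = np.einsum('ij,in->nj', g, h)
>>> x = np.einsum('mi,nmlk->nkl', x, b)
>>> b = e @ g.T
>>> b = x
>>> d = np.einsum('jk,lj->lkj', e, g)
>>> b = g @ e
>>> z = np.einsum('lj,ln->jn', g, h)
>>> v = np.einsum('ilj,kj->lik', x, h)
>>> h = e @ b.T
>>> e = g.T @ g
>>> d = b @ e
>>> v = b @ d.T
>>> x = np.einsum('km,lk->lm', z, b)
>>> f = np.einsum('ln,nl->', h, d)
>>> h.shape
(13, 37)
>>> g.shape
(37, 13)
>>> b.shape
(37, 13)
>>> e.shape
(13, 13)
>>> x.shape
(37, 5)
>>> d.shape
(37, 13)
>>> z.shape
(13, 5)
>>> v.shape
(37, 37)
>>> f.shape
()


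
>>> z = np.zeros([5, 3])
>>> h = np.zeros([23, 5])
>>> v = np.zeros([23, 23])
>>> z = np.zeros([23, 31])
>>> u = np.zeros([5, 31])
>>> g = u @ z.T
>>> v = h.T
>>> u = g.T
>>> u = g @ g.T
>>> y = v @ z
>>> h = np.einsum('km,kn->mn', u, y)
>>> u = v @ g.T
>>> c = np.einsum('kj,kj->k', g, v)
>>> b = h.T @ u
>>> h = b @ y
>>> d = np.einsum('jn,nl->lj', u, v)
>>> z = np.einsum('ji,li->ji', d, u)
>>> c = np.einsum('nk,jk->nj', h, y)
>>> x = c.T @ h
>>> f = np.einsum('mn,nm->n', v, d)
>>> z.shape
(23, 5)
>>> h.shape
(31, 31)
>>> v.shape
(5, 23)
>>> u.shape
(5, 5)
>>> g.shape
(5, 23)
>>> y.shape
(5, 31)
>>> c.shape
(31, 5)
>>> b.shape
(31, 5)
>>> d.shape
(23, 5)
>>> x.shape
(5, 31)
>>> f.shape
(23,)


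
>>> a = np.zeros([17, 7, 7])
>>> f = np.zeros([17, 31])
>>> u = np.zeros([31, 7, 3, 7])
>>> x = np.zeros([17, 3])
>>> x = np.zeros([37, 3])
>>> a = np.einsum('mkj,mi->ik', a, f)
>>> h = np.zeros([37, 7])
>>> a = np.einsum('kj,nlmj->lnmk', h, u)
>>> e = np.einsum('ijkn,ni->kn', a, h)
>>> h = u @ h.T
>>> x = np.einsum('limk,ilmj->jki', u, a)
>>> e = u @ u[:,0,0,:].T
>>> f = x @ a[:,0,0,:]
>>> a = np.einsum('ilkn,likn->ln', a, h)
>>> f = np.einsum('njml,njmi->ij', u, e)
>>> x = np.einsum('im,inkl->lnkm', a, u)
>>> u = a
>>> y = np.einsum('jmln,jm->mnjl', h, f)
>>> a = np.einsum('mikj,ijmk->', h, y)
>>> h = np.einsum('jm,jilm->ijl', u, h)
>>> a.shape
()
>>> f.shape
(31, 7)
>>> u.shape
(31, 37)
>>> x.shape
(7, 7, 3, 37)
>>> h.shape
(7, 31, 3)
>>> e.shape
(31, 7, 3, 31)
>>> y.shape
(7, 37, 31, 3)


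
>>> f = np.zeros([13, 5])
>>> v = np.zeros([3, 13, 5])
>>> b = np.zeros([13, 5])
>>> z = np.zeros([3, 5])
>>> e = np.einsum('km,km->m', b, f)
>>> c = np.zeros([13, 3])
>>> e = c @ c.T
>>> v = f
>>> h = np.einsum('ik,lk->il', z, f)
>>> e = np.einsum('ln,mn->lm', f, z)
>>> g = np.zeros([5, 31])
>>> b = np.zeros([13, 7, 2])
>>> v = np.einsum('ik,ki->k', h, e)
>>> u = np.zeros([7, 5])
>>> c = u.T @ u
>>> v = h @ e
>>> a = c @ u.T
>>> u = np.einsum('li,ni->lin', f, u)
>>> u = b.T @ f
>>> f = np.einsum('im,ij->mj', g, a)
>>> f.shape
(31, 7)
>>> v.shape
(3, 3)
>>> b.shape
(13, 7, 2)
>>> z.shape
(3, 5)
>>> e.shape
(13, 3)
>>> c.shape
(5, 5)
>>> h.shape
(3, 13)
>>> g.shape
(5, 31)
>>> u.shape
(2, 7, 5)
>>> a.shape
(5, 7)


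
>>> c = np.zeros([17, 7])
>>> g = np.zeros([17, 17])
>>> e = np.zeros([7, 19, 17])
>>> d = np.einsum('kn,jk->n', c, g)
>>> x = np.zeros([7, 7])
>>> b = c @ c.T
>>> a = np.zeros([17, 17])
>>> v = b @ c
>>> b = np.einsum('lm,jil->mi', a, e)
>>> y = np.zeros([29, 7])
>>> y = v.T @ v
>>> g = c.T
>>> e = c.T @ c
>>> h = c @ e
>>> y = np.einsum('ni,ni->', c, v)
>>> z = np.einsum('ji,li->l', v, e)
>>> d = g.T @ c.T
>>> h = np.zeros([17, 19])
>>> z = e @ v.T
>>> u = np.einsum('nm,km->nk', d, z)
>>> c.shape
(17, 7)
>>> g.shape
(7, 17)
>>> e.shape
(7, 7)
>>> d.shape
(17, 17)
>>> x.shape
(7, 7)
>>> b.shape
(17, 19)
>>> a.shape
(17, 17)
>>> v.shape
(17, 7)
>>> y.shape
()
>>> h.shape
(17, 19)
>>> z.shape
(7, 17)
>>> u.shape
(17, 7)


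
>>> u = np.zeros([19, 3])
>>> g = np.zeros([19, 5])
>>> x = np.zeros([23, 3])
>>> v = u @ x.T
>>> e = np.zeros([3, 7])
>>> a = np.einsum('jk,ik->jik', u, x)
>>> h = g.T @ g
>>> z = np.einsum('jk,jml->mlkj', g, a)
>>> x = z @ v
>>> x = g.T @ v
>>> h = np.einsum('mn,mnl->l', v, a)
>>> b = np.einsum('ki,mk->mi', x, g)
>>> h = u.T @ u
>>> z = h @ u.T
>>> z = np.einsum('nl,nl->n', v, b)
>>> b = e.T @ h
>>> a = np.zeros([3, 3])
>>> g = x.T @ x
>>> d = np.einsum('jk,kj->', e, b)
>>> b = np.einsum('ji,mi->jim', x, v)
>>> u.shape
(19, 3)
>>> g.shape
(23, 23)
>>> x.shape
(5, 23)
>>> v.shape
(19, 23)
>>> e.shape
(3, 7)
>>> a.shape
(3, 3)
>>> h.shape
(3, 3)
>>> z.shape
(19,)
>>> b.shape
(5, 23, 19)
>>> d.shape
()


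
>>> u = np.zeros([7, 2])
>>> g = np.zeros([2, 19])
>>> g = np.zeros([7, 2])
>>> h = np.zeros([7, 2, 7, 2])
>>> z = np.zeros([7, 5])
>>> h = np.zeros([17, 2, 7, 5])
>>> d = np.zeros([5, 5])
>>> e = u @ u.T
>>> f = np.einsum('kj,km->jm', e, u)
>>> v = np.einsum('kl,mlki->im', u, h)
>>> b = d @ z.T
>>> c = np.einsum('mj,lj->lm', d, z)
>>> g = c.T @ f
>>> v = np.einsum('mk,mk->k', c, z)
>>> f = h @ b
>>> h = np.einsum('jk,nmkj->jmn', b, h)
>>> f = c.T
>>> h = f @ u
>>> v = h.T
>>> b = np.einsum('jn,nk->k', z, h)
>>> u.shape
(7, 2)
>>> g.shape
(5, 2)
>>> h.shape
(5, 2)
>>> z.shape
(7, 5)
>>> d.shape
(5, 5)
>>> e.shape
(7, 7)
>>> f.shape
(5, 7)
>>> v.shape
(2, 5)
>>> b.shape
(2,)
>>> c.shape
(7, 5)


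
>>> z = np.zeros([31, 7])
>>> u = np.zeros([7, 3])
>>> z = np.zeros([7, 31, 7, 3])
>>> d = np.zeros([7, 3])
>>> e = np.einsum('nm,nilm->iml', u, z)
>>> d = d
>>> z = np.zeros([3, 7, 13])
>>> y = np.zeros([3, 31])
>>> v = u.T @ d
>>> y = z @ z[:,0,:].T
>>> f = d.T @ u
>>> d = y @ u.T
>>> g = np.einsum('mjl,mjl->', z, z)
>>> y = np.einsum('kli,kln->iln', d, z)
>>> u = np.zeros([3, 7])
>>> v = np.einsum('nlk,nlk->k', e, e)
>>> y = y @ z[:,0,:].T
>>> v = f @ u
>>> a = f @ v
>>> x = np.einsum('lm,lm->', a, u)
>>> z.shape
(3, 7, 13)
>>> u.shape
(3, 7)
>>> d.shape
(3, 7, 7)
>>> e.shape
(31, 3, 7)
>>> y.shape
(7, 7, 3)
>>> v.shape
(3, 7)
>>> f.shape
(3, 3)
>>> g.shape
()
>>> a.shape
(3, 7)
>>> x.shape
()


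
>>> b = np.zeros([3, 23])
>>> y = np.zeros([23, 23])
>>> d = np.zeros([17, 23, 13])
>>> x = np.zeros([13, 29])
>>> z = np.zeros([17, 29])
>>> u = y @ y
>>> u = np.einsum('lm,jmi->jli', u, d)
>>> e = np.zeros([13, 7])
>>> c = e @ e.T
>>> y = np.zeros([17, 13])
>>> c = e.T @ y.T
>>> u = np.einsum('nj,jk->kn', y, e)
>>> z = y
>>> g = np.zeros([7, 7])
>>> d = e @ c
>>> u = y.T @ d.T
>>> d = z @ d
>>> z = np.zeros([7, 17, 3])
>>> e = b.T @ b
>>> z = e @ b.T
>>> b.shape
(3, 23)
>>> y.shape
(17, 13)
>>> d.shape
(17, 17)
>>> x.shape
(13, 29)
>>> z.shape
(23, 3)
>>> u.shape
(13, 13)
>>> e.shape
(23, 23)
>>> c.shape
(7, 17)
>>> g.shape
(7, 7)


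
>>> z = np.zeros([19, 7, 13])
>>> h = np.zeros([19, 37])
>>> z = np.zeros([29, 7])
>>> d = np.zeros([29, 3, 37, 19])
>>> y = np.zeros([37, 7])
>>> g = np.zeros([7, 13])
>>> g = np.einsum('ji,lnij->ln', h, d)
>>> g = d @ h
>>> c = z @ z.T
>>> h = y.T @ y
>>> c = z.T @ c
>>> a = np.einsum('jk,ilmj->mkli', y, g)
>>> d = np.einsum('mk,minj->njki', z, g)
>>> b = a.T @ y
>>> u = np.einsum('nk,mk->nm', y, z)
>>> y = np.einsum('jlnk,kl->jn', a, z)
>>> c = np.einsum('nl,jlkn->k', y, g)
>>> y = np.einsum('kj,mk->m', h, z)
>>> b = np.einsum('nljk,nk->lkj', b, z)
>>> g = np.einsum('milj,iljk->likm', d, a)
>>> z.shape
(29, 7)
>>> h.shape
(7, 7)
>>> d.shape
(37, 37, 7, 3)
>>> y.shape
(29,)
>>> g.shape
(7, 37, 29, 37)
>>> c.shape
(37,)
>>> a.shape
(37, 7, 3, 29)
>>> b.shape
(3, 7, 7)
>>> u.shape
(37, 29)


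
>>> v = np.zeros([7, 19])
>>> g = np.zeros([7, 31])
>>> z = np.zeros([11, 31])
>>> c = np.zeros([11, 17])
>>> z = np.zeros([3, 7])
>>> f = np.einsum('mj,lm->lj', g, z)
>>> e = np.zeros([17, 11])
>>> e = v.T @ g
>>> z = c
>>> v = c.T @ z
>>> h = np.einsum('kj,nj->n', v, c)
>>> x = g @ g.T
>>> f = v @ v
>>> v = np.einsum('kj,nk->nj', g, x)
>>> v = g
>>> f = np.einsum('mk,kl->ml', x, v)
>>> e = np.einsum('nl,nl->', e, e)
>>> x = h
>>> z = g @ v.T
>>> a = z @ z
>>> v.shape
(7, 31)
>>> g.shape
(7, 31)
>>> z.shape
(7, 7)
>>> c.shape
(11, 17)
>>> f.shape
(7, 31)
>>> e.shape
()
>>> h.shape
(11,)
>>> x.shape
(11,)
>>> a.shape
(7, 7)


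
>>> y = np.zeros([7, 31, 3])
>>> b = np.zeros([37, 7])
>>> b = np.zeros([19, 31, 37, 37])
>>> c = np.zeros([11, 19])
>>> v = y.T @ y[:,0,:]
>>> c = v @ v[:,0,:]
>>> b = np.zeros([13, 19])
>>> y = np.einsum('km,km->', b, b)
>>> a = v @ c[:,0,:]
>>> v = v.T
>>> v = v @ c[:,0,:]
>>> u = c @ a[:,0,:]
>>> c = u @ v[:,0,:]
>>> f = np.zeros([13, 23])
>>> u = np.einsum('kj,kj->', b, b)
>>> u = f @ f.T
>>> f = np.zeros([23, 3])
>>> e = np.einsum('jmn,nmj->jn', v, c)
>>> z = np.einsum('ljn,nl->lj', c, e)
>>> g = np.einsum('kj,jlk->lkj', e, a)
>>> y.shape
()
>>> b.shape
(13, 19)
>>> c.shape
(3, 31, 3)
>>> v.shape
(3, 31, 3)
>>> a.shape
(3, 31, 3)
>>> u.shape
(13, 13)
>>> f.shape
(23, 3)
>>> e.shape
(3, 3)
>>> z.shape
(3, 31)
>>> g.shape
(31, 3, 3)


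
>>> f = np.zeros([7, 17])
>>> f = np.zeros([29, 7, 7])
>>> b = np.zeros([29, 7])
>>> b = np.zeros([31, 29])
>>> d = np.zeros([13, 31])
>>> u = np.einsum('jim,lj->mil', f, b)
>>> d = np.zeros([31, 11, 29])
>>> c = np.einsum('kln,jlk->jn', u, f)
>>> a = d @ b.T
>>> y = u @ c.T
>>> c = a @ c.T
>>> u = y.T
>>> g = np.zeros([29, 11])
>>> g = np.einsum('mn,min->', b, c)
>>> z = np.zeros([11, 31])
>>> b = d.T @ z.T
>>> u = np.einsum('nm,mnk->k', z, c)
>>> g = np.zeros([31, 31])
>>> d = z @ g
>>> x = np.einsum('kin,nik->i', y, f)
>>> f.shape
(29, 7, 7)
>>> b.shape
(29, 11, 11)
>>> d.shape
(11, 31)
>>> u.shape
(29,)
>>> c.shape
(31, 11, 29)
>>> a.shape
(31, 11, 31)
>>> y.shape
(7, 7, 29)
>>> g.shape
(31, 31)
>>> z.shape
(11, 31)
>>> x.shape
(7,)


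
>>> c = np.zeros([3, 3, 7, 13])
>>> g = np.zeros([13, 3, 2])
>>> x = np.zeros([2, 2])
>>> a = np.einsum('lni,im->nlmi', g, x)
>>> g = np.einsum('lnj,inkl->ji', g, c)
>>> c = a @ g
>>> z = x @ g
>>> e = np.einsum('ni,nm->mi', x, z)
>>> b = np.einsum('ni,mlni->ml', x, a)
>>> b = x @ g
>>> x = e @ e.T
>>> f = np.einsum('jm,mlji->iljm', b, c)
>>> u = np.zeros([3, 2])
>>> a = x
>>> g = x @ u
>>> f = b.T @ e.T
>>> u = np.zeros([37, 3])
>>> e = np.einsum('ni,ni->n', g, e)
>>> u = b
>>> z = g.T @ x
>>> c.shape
(3, 13, 2, 3)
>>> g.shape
(3, 2)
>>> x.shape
(3, 3)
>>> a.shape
(3, 3)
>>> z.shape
(2, 3)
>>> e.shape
(3,)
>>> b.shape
(2, 3)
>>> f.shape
(3, 3)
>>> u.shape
(2, 3)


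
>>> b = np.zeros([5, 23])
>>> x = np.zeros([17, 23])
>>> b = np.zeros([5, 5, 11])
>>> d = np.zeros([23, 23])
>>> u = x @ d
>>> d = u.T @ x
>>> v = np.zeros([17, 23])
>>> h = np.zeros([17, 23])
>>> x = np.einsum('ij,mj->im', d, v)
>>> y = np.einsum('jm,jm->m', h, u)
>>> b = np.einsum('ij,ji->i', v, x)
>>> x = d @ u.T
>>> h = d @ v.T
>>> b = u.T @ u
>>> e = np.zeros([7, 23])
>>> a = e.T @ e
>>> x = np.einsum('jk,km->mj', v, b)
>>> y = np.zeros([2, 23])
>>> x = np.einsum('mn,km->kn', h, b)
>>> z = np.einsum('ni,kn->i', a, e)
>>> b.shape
(23, 23)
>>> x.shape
(23, 17)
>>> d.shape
(23, 23)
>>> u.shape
(17, 23)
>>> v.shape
(17, 23)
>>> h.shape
(23, 17)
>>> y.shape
(2, 23)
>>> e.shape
(7, 23)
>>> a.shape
(23, 23)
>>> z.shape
(23,)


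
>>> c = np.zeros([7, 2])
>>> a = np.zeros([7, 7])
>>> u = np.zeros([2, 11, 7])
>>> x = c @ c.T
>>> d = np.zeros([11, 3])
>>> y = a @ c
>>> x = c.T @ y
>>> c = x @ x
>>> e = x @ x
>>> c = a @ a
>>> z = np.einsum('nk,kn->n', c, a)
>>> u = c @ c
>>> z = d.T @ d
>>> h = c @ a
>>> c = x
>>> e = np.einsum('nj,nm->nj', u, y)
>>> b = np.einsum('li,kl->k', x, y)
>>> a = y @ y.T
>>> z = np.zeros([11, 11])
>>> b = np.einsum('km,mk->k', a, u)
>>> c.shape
(2, 2)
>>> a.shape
(7, 7)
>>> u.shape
(7, 7)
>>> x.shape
(2, 2)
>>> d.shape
(11, 3)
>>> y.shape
(7, 2)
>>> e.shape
(7, 7)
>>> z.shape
(11, 11)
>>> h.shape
(7, 7)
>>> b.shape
(7,)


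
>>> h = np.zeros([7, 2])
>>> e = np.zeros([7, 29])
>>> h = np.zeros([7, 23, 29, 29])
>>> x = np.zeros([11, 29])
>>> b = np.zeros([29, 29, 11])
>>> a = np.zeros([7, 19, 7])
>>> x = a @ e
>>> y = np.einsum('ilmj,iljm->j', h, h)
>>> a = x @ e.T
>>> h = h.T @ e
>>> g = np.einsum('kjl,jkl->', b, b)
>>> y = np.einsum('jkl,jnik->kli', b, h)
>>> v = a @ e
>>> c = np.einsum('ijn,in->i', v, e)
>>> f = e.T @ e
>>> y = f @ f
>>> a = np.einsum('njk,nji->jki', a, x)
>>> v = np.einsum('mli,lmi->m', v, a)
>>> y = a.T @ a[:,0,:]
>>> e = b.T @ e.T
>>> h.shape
(29, 29, 23, 29)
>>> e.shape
(11, 29, 7)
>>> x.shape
(7, 19, 29)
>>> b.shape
(29, 29, 11)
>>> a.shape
(19, 7, 29)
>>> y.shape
(29, 7, 29)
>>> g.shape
()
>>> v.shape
(7,)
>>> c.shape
(7,)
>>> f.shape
(29, 29)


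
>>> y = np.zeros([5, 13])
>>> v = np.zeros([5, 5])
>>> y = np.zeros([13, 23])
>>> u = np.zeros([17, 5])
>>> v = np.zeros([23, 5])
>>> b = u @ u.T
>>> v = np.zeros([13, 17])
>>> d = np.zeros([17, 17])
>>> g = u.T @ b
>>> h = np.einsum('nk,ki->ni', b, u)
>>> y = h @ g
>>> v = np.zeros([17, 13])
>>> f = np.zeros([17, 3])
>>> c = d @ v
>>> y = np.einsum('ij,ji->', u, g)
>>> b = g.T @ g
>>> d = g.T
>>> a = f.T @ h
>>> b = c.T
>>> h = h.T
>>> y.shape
()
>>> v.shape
(17, 13)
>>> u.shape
(17, 5)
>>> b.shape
(13, 17)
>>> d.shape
(17, 5)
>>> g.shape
(5, 17)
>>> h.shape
(5, 17)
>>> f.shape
(17, 3)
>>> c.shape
(17, 13)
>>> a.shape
(3, 5)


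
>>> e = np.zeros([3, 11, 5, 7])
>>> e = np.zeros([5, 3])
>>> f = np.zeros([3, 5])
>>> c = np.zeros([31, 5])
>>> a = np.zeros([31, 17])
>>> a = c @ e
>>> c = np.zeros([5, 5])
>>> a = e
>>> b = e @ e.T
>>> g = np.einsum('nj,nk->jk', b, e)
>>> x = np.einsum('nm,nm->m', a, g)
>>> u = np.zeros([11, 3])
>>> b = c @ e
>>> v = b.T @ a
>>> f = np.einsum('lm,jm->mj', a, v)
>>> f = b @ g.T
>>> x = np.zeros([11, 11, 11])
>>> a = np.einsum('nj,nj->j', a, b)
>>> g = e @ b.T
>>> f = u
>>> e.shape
(5, 3)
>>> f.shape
(11, 3)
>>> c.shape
(5, 5)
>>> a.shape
(3,)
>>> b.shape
(5, 3)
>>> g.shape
(5, 5)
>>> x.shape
(11, 11, 11)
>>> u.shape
(11, 3)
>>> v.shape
(3, 3)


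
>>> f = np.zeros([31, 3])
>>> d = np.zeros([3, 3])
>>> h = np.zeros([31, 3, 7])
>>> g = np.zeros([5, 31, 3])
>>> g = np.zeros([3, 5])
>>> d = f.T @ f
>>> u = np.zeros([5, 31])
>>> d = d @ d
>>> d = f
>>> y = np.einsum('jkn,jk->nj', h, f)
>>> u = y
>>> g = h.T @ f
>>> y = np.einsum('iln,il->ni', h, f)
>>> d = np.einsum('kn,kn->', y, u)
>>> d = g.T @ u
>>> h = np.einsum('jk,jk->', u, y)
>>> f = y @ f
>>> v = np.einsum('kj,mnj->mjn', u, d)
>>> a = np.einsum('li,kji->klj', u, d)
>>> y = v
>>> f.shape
(7, 3)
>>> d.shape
(3, 3, 31)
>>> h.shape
()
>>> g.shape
(7, 3, 3)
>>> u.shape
(7, 31)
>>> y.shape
(3, 31, 3)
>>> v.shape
(3, 31, 3)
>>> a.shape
(3, 7, 3)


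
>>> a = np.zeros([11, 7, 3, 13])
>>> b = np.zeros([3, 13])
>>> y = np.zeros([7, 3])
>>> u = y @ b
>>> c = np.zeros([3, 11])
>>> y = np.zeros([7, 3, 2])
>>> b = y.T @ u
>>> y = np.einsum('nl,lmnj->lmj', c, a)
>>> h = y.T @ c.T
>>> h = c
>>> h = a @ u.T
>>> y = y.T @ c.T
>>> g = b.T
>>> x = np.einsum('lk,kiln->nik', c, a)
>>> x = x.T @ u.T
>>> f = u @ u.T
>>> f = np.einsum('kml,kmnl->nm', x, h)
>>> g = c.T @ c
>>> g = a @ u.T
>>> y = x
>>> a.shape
(11, 7, 3, 13)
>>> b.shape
(2, 3, 13)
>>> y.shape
(11, 7, 7)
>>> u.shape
(7, 13)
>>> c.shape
(3, 11)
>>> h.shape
(11, 7, 3, 7)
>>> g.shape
(11, 7, 3, 7)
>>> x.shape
(11, 7, 7)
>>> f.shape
(3, 7)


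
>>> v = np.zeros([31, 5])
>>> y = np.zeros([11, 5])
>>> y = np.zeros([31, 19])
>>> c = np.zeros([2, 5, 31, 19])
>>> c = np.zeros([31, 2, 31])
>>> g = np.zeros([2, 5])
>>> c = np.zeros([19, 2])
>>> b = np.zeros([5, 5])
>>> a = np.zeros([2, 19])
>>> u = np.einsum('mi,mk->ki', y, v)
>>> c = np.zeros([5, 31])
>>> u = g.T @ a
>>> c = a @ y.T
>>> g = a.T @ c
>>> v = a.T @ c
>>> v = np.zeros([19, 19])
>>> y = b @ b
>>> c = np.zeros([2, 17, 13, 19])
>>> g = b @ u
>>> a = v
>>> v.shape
(19, 19)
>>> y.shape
(5, 5)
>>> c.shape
(2, 17, 13, 19)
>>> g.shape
(5, 19)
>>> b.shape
(5, 5)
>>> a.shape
(19, 19)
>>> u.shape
(5, 19)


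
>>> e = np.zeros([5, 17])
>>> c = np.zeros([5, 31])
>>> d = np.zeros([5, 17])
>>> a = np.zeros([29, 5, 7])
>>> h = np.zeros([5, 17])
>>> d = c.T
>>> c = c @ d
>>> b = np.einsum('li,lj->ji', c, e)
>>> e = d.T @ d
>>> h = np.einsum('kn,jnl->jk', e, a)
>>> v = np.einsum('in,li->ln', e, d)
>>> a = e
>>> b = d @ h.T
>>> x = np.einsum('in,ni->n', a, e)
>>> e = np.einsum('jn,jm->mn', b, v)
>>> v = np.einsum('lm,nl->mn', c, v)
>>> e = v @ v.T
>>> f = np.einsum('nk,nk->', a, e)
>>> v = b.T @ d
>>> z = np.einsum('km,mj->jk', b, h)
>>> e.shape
(5, 5)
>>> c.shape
(5, 5)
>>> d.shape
(31, 5)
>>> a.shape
(5, 5)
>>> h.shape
(29, 5)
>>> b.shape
(31, 29)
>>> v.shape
(29, 5)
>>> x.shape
(5,)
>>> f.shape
()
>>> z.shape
(5, 31)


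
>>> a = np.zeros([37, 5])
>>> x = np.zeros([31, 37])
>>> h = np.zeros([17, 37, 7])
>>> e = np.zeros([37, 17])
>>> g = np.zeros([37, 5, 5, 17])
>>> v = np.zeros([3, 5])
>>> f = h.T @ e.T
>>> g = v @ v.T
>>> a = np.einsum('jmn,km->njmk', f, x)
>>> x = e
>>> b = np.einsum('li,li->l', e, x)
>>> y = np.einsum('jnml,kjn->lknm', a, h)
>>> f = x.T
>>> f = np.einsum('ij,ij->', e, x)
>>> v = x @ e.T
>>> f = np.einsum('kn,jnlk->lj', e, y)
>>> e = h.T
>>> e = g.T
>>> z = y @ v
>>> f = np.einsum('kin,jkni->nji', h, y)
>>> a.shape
(37, 7, 37, 31)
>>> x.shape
(37, 17)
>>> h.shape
(17, 37, 7)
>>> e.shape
(3, 3)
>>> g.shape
(3, 3)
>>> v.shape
(37, 37)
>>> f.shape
(7, 31, 37)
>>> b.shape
(37,)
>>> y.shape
(31, 17, 7, 37)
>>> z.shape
(31, 17, 7, 37)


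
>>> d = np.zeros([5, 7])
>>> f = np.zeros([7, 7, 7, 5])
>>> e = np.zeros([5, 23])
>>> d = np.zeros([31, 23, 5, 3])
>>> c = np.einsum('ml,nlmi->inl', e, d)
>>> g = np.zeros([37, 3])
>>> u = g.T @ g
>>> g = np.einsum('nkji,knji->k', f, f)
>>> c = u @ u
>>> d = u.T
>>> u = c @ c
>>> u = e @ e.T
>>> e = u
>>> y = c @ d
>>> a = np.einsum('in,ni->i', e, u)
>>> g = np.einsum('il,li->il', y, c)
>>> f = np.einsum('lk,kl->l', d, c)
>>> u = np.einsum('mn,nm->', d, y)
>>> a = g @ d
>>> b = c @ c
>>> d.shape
(3, 3)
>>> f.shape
(3,)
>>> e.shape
(5, 5)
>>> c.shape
(3, 3)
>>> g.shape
(3, 3)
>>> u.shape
()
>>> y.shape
(3, 3)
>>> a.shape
(3, 3)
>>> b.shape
(3, 3)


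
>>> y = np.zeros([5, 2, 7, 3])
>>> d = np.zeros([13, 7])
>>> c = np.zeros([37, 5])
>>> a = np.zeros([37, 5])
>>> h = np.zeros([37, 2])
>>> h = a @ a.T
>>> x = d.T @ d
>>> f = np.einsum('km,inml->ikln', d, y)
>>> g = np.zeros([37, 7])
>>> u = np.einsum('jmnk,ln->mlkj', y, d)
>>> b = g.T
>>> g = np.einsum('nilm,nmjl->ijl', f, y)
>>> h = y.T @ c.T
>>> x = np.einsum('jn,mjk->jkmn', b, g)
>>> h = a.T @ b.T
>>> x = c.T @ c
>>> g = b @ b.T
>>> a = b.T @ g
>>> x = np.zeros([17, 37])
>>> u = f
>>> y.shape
(5, 2, 7, 3)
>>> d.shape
(13, 7)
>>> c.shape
(37, 5)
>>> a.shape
(37, 7)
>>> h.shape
(5, 7)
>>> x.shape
(17, 37)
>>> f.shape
(5, 13, 3, 2)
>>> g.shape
(7, 7)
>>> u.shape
(5, 13, 3, 2)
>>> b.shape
(7, 37)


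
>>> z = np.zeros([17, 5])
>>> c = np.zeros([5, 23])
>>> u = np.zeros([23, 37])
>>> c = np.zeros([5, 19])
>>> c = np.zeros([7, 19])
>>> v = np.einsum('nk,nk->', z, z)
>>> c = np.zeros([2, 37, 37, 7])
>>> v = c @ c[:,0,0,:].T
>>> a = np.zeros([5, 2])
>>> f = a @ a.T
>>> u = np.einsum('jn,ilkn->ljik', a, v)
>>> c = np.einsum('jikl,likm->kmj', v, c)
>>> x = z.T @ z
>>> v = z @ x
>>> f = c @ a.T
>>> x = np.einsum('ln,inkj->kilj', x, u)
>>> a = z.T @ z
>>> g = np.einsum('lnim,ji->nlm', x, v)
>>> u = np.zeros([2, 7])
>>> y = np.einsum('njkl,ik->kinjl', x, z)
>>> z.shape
(17, 5)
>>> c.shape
(37, 7, 2)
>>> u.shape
(2, 7)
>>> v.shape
(17, 5)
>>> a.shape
(5, 5)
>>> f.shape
(37, 7, 5)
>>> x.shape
(2, 37, 5, 37)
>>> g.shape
(37, 2, 37)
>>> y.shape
(5, 17, 2, 37, 37)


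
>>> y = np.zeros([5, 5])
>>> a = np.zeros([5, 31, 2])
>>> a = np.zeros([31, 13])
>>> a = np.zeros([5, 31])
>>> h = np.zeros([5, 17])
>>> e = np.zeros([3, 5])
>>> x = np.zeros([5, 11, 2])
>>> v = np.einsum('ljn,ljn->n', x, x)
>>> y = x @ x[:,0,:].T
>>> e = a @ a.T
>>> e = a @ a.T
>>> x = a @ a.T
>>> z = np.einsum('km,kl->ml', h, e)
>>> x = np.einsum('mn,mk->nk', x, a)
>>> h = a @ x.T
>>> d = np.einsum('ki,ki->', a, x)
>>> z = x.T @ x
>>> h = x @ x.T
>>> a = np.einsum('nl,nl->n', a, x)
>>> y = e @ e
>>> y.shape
(5, 5)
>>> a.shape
(5,)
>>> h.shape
(5, 5)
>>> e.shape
(5, 5)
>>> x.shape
(5, 31)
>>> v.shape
(2,)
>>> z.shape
(31, 31)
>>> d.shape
()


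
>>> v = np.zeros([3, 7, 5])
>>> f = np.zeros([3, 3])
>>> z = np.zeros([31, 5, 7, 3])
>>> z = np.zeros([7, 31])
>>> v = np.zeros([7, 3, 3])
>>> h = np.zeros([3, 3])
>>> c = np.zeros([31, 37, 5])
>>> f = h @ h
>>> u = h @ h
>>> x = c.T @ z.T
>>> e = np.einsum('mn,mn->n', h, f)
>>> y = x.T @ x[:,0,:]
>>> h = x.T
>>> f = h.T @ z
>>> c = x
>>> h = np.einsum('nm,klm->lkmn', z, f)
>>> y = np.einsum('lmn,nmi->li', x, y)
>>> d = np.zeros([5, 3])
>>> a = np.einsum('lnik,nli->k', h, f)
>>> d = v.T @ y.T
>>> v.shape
(7, 3, 3)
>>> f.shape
(5, 37, 31)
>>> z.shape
(7, 31)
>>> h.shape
(37, 5, 31, 7)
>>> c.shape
(5, 37, 7)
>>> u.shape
(3, 3)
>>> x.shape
(5, 37, 7)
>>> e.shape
(3,)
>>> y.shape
(5, 7)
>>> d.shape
(3, 3, 5)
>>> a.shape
(7,)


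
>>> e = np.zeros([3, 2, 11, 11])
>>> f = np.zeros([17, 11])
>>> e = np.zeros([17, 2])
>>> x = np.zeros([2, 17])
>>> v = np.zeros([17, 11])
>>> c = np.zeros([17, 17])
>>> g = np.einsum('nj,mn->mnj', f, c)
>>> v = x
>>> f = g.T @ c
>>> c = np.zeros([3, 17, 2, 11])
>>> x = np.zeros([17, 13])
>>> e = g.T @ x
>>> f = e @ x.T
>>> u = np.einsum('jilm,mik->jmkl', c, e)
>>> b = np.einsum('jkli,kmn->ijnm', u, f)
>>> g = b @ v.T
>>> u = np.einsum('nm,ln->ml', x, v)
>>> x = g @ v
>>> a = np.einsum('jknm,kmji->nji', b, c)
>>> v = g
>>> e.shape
(11, 17, 13)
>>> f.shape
(11, 17, 17)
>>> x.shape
(2, 3, 17, 17)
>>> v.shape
(2, 3, 17, 2)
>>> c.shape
(3, 17, 2, 11)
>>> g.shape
(2, 3, 17, 2)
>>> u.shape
(13, 2)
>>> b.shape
(2, 3, 17, 17)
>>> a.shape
(17, 2, 11)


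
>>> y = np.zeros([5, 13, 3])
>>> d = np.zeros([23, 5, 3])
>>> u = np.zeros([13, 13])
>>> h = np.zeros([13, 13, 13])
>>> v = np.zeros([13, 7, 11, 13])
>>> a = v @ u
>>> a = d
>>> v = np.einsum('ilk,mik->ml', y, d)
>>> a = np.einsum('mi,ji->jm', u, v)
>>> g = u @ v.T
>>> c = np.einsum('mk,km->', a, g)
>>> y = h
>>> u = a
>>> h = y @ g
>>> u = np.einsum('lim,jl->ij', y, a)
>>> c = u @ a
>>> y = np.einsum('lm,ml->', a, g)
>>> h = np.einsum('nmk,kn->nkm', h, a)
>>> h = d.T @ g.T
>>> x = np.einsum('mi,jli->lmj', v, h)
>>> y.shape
()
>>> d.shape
(23, 5, 3)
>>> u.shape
(13, 23)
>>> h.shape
(3, 5, 13)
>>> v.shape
(23, 13)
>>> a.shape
(23, 13)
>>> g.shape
(13, 23)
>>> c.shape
(13, 13)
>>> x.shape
(5, 23, 3)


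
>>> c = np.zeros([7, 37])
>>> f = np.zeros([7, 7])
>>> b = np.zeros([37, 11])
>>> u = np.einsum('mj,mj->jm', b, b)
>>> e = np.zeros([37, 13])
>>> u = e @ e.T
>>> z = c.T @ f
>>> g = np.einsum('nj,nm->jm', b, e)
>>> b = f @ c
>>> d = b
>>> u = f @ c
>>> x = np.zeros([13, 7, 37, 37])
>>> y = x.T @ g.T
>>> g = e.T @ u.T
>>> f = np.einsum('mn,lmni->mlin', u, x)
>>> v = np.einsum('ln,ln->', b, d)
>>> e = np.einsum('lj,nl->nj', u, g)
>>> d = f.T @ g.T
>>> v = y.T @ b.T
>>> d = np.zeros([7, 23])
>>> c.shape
(7, 37)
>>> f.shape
(7, 13, 37, 37)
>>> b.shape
(7, 37)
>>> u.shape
(7, 37)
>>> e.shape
(13, 37)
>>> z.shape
(37, 7)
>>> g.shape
(13, 7)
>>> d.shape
(7, 23)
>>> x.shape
(13, 7, 37, 37)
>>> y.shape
(37, 37, 7, 11)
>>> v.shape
(11, 7, 37, 7)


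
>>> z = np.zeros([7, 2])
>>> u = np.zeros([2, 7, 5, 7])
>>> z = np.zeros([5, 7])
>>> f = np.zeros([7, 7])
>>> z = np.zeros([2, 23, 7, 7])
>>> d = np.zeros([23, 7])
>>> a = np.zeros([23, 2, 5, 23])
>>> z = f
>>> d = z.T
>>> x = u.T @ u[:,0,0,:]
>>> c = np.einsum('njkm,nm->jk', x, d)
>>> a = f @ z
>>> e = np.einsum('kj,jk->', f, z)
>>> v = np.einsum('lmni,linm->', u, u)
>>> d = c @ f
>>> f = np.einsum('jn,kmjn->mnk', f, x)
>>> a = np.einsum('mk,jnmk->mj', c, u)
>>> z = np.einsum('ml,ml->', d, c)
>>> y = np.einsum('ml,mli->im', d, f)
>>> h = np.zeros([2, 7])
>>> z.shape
()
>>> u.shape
(2, 7, 5, 7)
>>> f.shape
(5, 7, 7)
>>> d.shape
(5, 7)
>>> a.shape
(5, 2)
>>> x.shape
(7, 5, 7, 7)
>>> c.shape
(5, 7)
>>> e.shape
()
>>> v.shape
()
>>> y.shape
(7, 5)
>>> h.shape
(2, 7)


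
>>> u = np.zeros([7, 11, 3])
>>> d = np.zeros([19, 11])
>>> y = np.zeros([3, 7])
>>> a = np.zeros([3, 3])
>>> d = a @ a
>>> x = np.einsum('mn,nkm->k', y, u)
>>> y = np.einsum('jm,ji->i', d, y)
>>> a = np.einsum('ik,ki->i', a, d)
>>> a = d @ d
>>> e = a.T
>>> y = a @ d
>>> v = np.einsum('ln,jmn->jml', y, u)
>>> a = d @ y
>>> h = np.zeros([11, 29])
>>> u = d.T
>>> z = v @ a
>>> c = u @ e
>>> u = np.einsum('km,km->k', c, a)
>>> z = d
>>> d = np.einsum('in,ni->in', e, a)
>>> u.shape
(3,)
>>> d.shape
(3, 3)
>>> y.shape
(3, 3)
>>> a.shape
(3, 3)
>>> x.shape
(11,)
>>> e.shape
(3, 3)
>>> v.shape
(7, 11, 3)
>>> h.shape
(11, 29)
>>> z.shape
(3, 3)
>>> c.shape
(3, 3)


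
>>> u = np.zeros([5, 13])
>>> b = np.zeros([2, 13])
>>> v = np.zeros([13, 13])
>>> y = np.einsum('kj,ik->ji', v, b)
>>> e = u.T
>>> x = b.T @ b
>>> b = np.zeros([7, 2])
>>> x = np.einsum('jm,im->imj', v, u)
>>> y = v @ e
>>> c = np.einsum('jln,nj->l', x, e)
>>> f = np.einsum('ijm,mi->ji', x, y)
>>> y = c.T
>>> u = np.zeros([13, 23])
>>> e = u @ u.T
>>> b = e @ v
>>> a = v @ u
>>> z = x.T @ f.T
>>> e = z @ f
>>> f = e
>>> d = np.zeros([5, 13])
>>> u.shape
(13, 23)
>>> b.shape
(13, 13)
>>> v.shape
(13, 13)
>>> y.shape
(13,)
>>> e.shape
(13, 13, 5)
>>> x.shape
(5, 13, 13)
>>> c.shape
(13,)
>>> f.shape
(13, 13, 5)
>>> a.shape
(13, 23)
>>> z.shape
(13, 13, 13)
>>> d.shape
(5, 13)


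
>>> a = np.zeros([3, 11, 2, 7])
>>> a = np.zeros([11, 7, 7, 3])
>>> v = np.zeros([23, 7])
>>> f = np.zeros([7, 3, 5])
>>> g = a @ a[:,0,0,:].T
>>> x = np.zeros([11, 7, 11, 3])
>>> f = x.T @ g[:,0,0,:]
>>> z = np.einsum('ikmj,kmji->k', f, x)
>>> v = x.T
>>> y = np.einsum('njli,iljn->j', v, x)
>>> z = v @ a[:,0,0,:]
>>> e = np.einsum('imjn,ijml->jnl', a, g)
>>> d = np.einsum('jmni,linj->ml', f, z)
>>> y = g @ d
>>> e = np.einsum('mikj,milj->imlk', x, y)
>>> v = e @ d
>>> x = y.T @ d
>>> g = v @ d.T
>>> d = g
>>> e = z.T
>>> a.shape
(11, 7, 7, 3)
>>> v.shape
(7, 11, 7, 3)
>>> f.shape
(3, 11, 7, 11)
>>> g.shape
(7, 11, 7, 11)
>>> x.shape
(3, 7, 7, 3)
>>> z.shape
(3, 11, 7, 3)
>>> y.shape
(11, 7, 7, 3)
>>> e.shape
(3, 7, 11, 3)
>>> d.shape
(7, 11, 7, 11)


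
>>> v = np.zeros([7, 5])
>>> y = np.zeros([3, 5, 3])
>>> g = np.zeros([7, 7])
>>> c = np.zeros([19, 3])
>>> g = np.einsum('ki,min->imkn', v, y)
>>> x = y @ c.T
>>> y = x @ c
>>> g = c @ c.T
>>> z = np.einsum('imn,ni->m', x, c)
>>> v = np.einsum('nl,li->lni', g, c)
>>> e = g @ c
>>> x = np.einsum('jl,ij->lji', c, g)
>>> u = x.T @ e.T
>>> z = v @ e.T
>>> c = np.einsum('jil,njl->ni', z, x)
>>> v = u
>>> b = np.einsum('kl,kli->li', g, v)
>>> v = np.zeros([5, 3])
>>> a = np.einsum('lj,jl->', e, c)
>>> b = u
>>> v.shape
(5, 3)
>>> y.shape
(3, 5, 3)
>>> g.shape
(19, 19)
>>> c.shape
(3, 19)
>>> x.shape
(3, 19, 19)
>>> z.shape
(19, 19, 19)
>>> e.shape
(19, 3)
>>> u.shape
(19, 19, 19)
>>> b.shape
(19, 19, 19)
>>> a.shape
()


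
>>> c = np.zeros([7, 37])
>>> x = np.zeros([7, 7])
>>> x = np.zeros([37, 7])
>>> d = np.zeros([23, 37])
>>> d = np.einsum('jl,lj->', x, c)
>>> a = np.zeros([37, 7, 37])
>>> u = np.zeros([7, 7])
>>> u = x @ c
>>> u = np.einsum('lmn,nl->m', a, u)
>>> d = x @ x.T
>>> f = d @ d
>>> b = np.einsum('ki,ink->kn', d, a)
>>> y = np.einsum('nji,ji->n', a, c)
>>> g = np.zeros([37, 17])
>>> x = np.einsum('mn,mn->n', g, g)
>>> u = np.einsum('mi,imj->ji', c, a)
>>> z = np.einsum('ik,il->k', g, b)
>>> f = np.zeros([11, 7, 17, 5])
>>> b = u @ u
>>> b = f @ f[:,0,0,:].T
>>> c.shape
(7, 37)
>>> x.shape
(17,)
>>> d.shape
(37, 37)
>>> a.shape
(37, 7, 37)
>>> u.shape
(37, 37)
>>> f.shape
(11, 7, 17, 5)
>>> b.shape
(11, 7, 17, 11)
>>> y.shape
(37,)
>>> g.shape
(37, 17)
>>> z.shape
(17,)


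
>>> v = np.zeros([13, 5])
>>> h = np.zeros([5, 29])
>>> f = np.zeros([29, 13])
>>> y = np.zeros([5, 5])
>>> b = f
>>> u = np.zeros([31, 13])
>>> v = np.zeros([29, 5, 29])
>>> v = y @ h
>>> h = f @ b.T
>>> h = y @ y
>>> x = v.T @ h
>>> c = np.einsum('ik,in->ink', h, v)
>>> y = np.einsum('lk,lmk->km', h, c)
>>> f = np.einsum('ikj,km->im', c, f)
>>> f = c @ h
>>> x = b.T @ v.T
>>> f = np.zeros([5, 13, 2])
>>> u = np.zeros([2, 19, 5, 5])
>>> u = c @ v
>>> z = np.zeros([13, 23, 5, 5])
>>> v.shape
(5, 29)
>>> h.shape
(5, 5)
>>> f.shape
(5, 13, 2)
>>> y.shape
(5, 29)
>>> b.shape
(29, 13)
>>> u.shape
(5, 29, 29)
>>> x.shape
(13, 5)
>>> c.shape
(5, 29, 5)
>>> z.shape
(13, 23, 5, 5)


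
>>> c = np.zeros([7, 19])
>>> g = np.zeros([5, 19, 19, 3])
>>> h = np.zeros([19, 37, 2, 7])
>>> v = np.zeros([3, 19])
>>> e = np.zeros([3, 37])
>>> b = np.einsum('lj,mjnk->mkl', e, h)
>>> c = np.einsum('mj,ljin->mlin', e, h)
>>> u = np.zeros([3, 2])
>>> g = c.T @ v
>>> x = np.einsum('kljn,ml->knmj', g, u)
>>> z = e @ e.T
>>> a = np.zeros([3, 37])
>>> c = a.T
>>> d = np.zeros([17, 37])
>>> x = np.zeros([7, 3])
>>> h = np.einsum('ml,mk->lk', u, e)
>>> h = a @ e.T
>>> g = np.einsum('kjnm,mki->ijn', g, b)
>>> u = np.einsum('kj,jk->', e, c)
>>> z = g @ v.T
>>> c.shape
(37, 3)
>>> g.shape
(3, 2, 19)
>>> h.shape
(3, 3)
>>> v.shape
(3, 19)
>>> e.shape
(3, 37)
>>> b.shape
(19, 7, 3)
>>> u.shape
()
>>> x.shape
(7, 3)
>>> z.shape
(3, 2, 3)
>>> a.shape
(3, 37)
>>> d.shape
(17, 37)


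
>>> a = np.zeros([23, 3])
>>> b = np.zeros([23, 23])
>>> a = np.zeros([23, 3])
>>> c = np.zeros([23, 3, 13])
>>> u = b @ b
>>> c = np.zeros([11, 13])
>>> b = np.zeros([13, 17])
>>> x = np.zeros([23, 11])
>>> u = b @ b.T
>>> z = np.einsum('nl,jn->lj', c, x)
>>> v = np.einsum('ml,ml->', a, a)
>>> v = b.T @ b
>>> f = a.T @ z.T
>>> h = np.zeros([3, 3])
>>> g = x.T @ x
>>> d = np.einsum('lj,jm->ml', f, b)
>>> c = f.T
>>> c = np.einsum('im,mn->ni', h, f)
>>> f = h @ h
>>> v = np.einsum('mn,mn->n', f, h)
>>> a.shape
(23, 3)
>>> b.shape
(13, 17)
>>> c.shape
(13, 3)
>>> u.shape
(13, 13)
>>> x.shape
(23, 11)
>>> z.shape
(13, 23)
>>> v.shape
(3,)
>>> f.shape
(3, 3)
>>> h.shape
(3, 3)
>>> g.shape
(11, 11)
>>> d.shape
(17, 3)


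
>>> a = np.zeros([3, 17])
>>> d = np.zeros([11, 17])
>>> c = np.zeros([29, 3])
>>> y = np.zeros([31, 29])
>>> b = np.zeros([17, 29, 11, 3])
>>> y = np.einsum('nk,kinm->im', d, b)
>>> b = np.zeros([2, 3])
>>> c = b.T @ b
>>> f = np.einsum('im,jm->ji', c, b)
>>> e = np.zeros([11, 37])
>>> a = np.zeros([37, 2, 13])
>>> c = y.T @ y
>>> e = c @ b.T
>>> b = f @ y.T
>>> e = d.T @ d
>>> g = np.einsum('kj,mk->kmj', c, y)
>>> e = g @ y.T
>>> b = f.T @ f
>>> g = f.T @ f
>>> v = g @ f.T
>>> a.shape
(37, 2, 13)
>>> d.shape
(11, 17)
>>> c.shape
(3, 3)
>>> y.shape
(29, 3)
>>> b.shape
(3, 3)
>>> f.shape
(2, 3)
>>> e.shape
(3, 29, 29)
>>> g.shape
(3, 3)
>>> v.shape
(3, 2)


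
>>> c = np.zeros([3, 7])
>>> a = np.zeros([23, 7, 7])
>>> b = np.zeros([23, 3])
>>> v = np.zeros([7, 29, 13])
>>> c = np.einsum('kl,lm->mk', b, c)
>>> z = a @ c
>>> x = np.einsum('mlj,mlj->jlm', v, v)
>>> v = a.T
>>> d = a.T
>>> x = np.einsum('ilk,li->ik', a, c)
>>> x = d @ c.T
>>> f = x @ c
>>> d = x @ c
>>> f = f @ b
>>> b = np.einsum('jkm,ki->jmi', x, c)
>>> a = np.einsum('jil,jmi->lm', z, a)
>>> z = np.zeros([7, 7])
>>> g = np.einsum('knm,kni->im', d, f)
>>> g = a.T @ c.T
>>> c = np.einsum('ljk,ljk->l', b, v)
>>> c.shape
(7,)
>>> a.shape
(23, 7)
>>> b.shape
(7, 7, 23)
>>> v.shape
(7, 7, 23)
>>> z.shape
(7, 7)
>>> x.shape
(7, 7, 7)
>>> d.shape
(7, 7, 23)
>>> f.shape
(7, 7, 3)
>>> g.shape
(7, 7)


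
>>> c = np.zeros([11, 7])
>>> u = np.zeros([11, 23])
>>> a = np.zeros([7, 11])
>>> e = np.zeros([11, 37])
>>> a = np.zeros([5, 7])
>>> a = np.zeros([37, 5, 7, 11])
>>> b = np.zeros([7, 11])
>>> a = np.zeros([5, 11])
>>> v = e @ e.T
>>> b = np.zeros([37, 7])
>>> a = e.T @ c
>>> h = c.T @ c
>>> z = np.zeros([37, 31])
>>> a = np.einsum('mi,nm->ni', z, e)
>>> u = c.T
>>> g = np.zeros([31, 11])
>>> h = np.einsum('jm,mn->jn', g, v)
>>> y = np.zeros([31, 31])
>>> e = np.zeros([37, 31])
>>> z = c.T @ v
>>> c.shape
(11, 7)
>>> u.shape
(7, 11)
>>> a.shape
(11, 31)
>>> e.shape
(37, 31)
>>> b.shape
(37, 7)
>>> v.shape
(11, 11)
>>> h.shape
(31, 11)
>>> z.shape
(7, 11)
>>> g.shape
(31, 11)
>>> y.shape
(31, 31)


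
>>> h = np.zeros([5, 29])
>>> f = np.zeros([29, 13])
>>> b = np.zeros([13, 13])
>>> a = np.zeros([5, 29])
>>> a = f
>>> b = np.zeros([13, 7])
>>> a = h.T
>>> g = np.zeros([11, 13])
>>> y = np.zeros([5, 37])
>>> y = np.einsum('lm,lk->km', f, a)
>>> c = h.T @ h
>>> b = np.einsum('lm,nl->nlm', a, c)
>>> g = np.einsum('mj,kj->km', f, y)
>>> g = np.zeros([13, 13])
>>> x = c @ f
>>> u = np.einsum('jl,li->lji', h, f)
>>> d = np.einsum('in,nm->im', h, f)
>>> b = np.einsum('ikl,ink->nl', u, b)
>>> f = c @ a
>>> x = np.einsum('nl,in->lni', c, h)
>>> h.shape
(5, 29)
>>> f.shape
(29, 5)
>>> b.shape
(29, 13)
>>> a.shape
(29, 5)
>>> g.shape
(13, 13)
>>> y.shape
(5, 13)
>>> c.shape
(29, 29)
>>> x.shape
(29, 29, 5)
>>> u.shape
(29, 5, 13)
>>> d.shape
(5, 13)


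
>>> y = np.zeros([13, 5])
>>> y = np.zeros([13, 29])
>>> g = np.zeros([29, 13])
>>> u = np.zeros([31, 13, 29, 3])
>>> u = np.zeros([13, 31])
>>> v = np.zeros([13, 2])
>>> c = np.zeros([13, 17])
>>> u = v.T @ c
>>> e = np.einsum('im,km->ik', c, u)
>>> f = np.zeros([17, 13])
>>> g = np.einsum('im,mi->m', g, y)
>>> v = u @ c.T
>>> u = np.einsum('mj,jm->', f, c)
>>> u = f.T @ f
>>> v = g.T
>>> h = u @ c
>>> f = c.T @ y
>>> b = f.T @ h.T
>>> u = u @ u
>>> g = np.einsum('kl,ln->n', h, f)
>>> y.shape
(13, 29)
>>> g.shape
(29,)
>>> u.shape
(13, 13)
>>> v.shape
(13,)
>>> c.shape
(13, 17)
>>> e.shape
(13, 2)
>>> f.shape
(17, 29)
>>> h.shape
(13, 17)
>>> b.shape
(29, 13)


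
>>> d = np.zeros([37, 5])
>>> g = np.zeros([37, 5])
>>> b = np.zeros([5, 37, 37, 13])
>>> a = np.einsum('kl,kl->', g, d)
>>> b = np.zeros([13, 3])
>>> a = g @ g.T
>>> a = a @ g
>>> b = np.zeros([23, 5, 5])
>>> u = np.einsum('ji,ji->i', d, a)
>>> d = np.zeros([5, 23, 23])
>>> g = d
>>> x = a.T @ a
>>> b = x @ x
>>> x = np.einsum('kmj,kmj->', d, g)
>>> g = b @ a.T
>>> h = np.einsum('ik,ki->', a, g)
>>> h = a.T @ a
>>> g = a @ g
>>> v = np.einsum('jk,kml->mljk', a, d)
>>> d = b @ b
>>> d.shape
(5, 5)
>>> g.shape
(37, 37)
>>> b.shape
(5, 5)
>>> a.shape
(37, 5)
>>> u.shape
(5,)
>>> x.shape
()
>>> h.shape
(5, 5)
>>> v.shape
(23, 23, 37, 5)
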